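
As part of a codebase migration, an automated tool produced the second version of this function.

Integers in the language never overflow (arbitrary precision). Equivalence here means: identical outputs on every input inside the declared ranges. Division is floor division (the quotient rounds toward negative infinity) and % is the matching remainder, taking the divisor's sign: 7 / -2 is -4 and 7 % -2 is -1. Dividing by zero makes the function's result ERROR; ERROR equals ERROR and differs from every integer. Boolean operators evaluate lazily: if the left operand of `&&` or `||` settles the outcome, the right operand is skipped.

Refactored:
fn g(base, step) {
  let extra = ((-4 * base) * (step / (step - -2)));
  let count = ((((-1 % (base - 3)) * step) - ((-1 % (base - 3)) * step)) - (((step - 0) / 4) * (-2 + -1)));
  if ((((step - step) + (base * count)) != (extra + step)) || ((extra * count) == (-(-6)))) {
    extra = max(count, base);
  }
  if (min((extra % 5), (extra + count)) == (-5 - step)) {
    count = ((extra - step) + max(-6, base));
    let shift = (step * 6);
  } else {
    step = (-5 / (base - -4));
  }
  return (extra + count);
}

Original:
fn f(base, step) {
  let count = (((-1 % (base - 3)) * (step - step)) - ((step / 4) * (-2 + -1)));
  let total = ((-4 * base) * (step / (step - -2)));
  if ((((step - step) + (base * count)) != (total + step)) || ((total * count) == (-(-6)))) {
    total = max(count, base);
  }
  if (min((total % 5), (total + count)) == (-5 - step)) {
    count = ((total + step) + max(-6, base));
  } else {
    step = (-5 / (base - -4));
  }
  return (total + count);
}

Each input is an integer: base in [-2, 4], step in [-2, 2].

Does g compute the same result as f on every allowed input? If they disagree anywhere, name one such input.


Try base=-1, step=-1.
f: count = -3; total = -4; ((((step - step) + (base * count)) != (total + step)) || ((total * count) == (-(-6)))) -> true; total = -1; (min((total % 5), (total + count)) == (-5 - step)) -> true; count = -3; return -4
g: extra = -4; count = -3; ((((step - step) + (base * count)) != (extra + step)) || ((extra * count) == (-(-6)))) -> true; extra = -1; (min((extra % 5), (extra + count)) == (-5 - step)) -> true; count = -1; shift = -6; return -2
-4 against -2: the behavior changed.
verdict: not equivalent; witness: base=-1, step=-1


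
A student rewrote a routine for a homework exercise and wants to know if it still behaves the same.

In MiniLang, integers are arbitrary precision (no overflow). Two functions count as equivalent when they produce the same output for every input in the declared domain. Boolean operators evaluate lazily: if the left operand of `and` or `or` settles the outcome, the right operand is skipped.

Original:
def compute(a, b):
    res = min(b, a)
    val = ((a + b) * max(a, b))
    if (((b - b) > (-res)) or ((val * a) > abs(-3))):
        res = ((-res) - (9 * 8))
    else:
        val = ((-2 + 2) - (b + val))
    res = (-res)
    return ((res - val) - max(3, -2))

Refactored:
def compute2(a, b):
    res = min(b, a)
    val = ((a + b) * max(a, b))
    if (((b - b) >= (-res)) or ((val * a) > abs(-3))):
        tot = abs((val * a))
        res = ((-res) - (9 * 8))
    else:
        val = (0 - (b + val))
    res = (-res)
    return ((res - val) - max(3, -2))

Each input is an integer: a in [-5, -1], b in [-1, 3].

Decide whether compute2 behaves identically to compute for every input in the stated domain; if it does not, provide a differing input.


The suspicious edit (`((b - b) > (-res))` became `((b - b) >= (-res))`) never changes the result for any input inside the declared domain.
As a probe, take a=-5, b=-1: compute runs res = -5; val = 6; (((b - b) > (-res)) or ((val * a) > abs(-3))) -> false; val = -5; res = 5; return 7; compute2 runs res = -5; val = 6; (((b - b) >= (-res)) or ((val * a) > abs(-3))) -> false; val = -5; res = 5; return 7; both end at 7.
An exhaustive pass over the 25 declared inputs shows identical outputs.
verdict: equivalent


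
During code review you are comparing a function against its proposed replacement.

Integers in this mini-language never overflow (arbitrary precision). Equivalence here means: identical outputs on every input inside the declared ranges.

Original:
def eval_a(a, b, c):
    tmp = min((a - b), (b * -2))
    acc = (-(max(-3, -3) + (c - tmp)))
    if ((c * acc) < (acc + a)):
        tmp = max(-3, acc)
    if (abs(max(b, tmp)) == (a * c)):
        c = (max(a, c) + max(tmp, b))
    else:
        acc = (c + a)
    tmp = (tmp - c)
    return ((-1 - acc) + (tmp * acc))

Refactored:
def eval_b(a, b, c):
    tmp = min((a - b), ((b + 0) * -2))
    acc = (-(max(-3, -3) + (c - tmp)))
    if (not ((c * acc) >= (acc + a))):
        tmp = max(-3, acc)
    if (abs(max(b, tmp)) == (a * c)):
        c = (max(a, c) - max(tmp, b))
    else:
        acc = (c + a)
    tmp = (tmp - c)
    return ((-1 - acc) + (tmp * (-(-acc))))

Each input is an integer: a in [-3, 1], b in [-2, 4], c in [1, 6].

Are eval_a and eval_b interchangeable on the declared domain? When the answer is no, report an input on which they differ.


Try a=1, b=-2, c=3.
eval_a: tmp=3, then acc=3, then ((c * acc) < (acc + a)) is false, then (abs(max(b, tmp)) == (a * c)) is true, then c=6, then tmp=-3, then returns -13
eval_b: tmp=3, then acc=3, then (not ((c * acc) >= (acc + a))) is false, then (abs(max(b, tmp)) == (a * c)) is true, then c=0, then tmp=3, then returns 5
-13 vs 5 — the two versions disagree here.
verdict: not equivalent; witness: a=1, b=-2, c=3


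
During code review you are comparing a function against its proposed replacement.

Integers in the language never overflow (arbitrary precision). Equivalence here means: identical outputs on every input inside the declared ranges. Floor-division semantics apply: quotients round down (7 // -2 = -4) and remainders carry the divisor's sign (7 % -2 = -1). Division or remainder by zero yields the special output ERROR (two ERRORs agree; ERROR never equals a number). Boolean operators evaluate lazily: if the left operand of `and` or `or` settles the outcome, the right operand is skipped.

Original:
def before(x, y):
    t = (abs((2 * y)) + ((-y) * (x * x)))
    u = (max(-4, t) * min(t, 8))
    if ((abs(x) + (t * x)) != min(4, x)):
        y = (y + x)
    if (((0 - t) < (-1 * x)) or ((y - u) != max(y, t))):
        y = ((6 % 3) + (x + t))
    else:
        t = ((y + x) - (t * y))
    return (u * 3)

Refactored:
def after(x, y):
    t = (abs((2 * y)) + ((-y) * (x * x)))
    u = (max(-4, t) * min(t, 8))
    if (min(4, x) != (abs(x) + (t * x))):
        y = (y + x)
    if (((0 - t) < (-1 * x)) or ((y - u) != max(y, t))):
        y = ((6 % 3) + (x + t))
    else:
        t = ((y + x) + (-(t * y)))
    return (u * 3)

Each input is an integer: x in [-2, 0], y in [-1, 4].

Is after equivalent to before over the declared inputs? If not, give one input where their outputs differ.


Behavior is preserved: although arithmetic usage differs, the outputs never diverge.
One worked example (x=-1, y=1) — before: t becomes 1; next u becomes 1; next ((abs(x) + (t * x)) != min(4, x)) evaluates to true; next y becomes 0; next (((0 - t) < (-1 * x)) or ((y - u) != max(y, t))) evaluates to true; next y becomes 0; next final value 3; after: t becomes 1; next u becomes 1; next (min(4, x) != (abs(x) + (t * x))) evaluates to true; next y becomes 0; next (((0 - t) < (-1 * x)) or ((y - u) != max(y, t))) evaluates to true; next y becomes 0; next final value 3; agreement on 3.
Across all 18 domain points the two functions coincide.
verdict: equivalent


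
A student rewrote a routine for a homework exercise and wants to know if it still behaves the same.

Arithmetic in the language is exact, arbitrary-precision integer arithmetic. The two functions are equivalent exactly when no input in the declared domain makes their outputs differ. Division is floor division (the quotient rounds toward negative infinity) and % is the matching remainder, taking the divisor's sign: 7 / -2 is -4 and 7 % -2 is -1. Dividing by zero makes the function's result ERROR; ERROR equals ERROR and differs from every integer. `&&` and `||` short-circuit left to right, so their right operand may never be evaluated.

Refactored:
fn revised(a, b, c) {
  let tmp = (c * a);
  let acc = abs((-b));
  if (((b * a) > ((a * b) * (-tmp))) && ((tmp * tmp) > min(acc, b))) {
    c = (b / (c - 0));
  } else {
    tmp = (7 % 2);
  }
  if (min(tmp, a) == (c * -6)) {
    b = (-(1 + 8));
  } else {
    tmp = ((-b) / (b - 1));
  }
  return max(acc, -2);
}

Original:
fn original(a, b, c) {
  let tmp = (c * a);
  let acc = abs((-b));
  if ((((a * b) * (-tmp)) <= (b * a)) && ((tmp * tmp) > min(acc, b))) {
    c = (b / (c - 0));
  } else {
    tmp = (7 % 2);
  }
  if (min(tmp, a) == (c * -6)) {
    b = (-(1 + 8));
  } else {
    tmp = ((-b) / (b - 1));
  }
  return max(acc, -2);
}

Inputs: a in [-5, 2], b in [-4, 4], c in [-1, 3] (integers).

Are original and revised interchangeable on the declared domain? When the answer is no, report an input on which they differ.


Take a=0, b=-4, c=0.
original: tmp = 0; acc = 4; ((((a * b) * (-tmp)) <= (b * a)) && ((tmp * tmp) > min(acc, b))) -> true; division by zero -> ERROR
revised: tmp = 0; acc = 4; (((b * a) > ((a * b) * (-tmp))) && ((tmp * tmp) > min(acc, b))) -> false; tmp = 1; (min(tmp, a) == (c * -6)) -> true; b = -9; return 4
ERROR != 4, so the rewrite changes behavior.
verdict: not equivalent; witness: a=0, b=-4, c=0


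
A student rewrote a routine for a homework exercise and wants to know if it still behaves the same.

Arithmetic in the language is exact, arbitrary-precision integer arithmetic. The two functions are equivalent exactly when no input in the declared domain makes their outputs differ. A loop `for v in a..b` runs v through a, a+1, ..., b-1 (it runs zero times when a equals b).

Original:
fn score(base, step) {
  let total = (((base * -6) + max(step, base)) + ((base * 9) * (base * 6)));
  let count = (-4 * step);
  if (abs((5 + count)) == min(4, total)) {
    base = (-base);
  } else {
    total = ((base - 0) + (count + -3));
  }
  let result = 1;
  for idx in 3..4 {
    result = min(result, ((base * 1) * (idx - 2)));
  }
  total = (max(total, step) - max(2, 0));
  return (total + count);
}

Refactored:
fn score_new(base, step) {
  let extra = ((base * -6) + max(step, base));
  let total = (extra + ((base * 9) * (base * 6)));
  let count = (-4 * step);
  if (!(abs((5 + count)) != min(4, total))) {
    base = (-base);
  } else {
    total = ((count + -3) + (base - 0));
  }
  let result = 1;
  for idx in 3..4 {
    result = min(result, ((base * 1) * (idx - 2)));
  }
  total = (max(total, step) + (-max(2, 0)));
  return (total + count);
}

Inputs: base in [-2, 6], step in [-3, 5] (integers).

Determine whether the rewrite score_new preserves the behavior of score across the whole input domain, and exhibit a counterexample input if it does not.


The two are interchangeable: boolean connective usage differs; arithmetic usage differs; statement counts differ; comparison usage differs; local variable names differ, and every declared input agrees.
Spot check at base=-2, step=0 — score: total=228, then count=0, then (abs((5 + count)) == min(4, total)) is false, then total=-5, then result=1, then (idx=3), then result=-2, then total=-2, then returns -2. score_new: extra=12, then total=228, then count=0, then (!(abs((5 + count)) != min(4, total))) is false, then total=-5, then result=1, then (idx=3), then result=-2, then total=-2, then returns -2. Both give -2.
Checked all 81 inputs in the declared domain: the outputs agree on every one.
verdict: equivalent


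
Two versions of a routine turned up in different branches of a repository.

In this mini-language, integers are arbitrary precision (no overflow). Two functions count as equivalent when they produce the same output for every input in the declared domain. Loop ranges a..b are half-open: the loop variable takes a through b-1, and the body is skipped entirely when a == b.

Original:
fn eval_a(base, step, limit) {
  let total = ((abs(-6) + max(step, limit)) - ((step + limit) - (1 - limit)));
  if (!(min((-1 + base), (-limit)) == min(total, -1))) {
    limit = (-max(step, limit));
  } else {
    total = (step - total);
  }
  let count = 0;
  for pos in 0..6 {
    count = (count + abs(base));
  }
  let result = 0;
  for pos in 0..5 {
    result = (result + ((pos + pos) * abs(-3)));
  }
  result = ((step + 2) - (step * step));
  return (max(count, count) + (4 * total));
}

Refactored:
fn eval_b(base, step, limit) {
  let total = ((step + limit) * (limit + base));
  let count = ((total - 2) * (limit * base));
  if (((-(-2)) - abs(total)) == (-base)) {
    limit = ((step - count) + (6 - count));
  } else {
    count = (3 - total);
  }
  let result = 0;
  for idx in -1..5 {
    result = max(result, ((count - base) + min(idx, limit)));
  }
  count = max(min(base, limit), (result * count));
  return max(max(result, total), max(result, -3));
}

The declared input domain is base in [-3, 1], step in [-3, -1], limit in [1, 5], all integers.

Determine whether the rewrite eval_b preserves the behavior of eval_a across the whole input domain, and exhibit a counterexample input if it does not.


Evaluate both at base=-3, step=-3, limit=1.
eval_a: total := 9 | (!(min((-1 + base), (-limit)) == min(total, -1))): true | limit := -1 | count := 0 | iter pos=0: | count := 3 | iter pos=1: | count := 6 | iter pos=2: | count := 9 | iter pos=3: | count := 12 | iter pos=4: | count := 15 | iter pos=5: | count := 18 | result := 0 | iter pos=0: | result := 0 | iter pos=1: | result := 6 | iter pos=2: | result := 18 | iter pos=3: | result := 36 | iter pos=4: | result := 60 | result := -10 | result 54
eval_b: total := 4 | count := -6 | (((-(-2)) - abs(total)) == (-base)): false | count := -1 | result := 0 | iter idx=-1: | result := 1 | iter idx=0: | result := 2 | iter idx=1: | result := 3 | iter idx=2: | result := 3 | iter idx=3: | result := 3 | iter idx=4: | result := 3 | count := -3 | result 4
54 vs 4 — the two versions disagree here.
verdict: not equivalent; witness: base=-3, step=-3, limit=1


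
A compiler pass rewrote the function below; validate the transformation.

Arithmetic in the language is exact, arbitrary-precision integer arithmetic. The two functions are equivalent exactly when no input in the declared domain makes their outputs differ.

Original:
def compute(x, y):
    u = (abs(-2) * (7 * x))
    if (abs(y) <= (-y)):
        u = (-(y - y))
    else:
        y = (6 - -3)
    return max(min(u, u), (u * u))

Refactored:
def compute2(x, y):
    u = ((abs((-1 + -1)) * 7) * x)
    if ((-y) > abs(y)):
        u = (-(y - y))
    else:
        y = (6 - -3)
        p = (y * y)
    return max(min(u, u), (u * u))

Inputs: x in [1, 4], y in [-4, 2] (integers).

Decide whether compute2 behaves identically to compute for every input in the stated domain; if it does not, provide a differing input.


At x=1, y=-4: compute gives 0, compute2 gives 196.
verdict: not equivalent; witness: x=1, y=-4


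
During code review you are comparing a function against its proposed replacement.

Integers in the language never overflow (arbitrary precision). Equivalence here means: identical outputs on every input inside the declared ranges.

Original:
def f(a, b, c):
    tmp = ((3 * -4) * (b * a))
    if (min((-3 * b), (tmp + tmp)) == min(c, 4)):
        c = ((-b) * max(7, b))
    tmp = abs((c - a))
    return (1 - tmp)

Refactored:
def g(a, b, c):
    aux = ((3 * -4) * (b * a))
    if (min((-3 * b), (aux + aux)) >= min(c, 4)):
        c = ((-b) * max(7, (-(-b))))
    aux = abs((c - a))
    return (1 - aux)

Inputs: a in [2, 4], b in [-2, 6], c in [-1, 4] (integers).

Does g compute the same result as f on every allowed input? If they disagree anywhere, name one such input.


These are not equivalent — on a=2, b=-2, c=-1 the outputs split (-2 vs -11).
f: tmp becomes 48; next (min((-3 * b), (tmp + tmp)) == min(c, 4)) evaluates to false; next tmp becomes 3; next final value -2
g: aux becomes 48; next (min((-3 * b), (aux + aux)) >= min(c, 4)) evaluates to true; next c becomes 14; next aux becomes 12; next final value -11
verdict: not equivalent; witness: a=2, b=-2, c=-1


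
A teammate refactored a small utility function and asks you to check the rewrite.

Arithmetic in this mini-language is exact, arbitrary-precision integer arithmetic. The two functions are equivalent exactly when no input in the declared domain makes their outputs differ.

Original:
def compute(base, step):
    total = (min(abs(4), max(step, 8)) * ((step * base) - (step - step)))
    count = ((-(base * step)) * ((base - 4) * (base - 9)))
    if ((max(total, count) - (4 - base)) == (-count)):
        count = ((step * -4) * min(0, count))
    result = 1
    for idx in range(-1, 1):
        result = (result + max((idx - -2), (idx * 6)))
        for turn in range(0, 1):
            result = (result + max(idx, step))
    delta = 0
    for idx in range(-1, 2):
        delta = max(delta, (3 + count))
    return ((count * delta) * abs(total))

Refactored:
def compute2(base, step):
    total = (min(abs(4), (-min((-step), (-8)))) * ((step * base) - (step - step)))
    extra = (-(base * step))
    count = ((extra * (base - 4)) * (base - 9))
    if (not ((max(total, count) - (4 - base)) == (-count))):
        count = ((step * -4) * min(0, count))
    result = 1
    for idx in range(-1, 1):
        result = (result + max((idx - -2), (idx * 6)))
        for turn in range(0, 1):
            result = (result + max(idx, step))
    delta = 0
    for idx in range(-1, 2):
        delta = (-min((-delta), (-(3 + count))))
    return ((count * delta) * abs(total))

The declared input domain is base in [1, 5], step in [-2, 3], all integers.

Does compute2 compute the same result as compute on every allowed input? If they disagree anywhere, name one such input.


These are not equivalent — on base=1, step=-2 the outputs split (19584 vs 0).
compute: total becomes -8; next count becomes 48; next ((max(total, count) - (4 - base)) == (-count)) evaluates to false; next result becomes 1; next at idx=-1:; next result becomes 2; next at turn=0:; next result becomes 1; next at idx=0:; next result becomes 3; next at turn=0:; next result becomes 3; next delta becomes 0; next at idx=-1:; next delta becomes 51; next at idx=0:; next delta becomes 51; next at idx=1:; next delta becomes 51; next final value 19584
compute2: total becomes -8; next extra becomes 2; next count becomes 48; next (not ((max(total, count) - (4 - base)) == (-count))) evaluates to true; next count becomes 0; next result becomes 1; next at idx=-1:; next result becomes 2; next at turn=0:; next result becomes 1; next at idx=0:; next result becomes 3; next at turn=0:; next result becomes 3; next delta becomes 0; next at idx=-1:; next delta becomes 3; next at idx=0:; next delta becomes 3; next at idx=1:; next delta becomes 3; next final value 0
verdict: not equivalent; witness: base=1, step=-2


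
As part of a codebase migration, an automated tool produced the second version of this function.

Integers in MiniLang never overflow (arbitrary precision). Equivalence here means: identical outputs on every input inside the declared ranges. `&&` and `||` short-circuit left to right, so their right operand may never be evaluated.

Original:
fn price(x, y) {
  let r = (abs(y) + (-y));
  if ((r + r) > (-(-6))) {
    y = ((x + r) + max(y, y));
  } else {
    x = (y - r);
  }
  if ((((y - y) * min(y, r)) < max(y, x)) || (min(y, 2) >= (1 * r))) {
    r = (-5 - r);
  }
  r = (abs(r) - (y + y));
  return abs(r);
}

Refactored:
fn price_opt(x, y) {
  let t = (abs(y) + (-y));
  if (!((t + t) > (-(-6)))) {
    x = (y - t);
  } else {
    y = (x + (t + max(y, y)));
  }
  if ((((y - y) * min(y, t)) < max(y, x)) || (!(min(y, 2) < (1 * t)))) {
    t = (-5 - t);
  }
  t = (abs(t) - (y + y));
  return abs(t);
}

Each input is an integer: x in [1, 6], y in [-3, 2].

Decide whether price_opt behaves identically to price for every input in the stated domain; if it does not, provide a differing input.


Reading the diff, among the changes: boolean connective usage differs, and comparison usage differs, and local variable names differ.
One worked example (x=5, y=0) — price: r = 0; ((r + r) > (-(-6))) -> false; x = 0; ((((y - y) * min(y, r)) < max(y, x)) || (min(y, 2) >= (1 * r))) -> true; r = -5; r = 5; return 5; price_opt: t = 0; (!((t + t) > (-(-6)))) -> true; x = 0; ((((y - y) * min(y, t)) < max(y, x)) || (!(min(y, 2) < (1 * t)))) -> true; t = -5; t = 5; return 5; agreement on 5.
An exhaustive pass over the 36 declared inputs shows identical outputs.
verdict: equivalent


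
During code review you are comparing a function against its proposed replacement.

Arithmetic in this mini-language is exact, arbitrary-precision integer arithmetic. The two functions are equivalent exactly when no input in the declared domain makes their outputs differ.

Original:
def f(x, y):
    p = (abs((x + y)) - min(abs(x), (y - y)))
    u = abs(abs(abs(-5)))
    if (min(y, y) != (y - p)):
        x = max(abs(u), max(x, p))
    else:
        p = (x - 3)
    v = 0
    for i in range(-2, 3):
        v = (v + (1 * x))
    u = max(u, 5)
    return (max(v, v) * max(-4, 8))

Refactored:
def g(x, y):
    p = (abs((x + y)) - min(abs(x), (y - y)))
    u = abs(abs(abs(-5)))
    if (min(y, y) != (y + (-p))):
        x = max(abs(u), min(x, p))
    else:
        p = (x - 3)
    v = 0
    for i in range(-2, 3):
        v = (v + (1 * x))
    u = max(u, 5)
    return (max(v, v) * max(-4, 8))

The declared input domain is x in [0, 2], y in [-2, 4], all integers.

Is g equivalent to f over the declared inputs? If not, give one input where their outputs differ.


The rewrite breaks on x=2, y=4, where the results are 240 and 200.
f: p = 6; u = 5; (min(y, y) != (y - p)) -> true; x = 6; v = 0; [i=-2]; v = 6; [i=-1]; v = 12; [i=0]; v = 18; [i=1]; v = 24; [i=2]; v = 30; u = 5; return 240
g: p = 6; u = 5; (min(y, y) != (y + (-p))) -> true; x = 5; v = 0; [i=-2]; v = 5; [i=-1]; v = 10; [i=0]; v = 15; [i=1]; v = 20; [i=2]; v = 25; u = 5; return 200
verdict: not equivalent; witness: x=2, y=4


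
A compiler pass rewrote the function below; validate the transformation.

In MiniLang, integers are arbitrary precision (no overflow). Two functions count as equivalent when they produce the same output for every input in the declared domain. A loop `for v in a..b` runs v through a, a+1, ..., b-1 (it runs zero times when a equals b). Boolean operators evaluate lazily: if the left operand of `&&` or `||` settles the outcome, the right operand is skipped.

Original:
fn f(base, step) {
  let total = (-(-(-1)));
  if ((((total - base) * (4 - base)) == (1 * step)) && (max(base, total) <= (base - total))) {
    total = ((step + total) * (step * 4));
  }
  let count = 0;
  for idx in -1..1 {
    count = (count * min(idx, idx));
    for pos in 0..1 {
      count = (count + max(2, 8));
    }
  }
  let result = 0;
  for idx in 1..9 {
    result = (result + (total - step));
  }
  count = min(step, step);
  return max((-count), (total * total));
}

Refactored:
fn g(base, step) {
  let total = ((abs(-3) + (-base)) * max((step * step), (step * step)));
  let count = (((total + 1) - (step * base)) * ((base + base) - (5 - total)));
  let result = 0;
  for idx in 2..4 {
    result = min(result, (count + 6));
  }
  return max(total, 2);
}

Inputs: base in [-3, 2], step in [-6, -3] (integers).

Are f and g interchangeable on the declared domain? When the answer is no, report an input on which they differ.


Evaluate both at base=-3, step=-6.
f: total := -1 | ((((total - base) * (4 - base)) == (1 * step)) && (max(base, total) <= (base - total))): false | count := 0 | iter idx=-1: | count := 0 | iter pos=0: | count := 8 | iter idx=0: | count := 0 | iter pos=0: | count := 8 | result := 0 | iter idx=1: | result := 5 | iter idx=2: | result := 10 | iter idx=3: | result := 15 | iter idx=4: | result := 20 | iter idx=5: | result := 25 | iter idx=6: | result := 30 | iter idx=7: | result := 35 | iter idx=8: | result := 40 | count := -6 | result 6
g: total := 216 | count := 40795 | result := 0 | iter idx=2: | result := 0 | iter idx=3: | result := 0 | result 216
6 != 216, so the rewrite changes behavior.
verdict: not equivalent; witness: base=-3, step=-6


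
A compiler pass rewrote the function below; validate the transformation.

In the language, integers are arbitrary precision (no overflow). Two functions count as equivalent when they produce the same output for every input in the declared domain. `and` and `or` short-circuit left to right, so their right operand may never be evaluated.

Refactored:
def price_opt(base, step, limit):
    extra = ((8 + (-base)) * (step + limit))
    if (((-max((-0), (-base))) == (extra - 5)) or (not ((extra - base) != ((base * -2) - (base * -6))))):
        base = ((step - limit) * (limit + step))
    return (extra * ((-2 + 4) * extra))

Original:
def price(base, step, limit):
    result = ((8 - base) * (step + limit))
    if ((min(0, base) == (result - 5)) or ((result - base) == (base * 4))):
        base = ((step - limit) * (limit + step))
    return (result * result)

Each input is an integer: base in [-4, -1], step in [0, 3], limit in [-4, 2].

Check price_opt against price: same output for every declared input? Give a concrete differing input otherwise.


Input base=-4, step=0, limit=-4: 2304 from price versus 4608 from price_opt.
verdict: not equivalent; witness: base=-4, step=0, limit=-4


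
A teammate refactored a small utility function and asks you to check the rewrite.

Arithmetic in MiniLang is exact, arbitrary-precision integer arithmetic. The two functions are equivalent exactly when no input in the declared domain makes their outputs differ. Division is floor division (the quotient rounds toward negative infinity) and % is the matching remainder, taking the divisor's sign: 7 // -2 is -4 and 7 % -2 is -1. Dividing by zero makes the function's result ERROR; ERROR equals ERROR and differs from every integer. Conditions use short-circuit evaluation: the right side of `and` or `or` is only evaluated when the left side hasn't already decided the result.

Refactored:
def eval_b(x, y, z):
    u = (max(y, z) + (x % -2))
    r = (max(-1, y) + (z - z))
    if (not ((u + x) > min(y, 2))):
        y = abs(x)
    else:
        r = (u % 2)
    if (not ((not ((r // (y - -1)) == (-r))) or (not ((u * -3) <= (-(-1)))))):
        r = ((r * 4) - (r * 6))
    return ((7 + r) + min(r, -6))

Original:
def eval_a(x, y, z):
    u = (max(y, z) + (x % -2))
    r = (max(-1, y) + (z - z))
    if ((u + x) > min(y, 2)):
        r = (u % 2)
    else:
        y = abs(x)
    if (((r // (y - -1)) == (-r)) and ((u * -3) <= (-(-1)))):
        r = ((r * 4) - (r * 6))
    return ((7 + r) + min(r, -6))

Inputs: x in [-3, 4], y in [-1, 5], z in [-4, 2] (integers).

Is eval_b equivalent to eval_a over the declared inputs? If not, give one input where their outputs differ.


This is a faithful refactor — boolean connective usage differs, but the computed results match everywhere.
Spot check at x=-3, y=2, z=-3 — eval_a: u := 1 | r := 2 | ((u + x) > min(y, 2)): false | y := 3 | (((r // (y - -1)) == (-r)) and ((u * -3) <= (-(-1)))): false | result 3. eval_b: u := 1 | r := 2 | (not ((u + x) > min(y, 2))): true | y := 3 | (not ((not ((r // (y - -1)) == (-r))) or (not ((u * -3) <= (-(-1)))))): false | result 3. Both give 3.
An exhaustive pass over the 392 declared inputs shows identical outputs.
verdict: equivalent


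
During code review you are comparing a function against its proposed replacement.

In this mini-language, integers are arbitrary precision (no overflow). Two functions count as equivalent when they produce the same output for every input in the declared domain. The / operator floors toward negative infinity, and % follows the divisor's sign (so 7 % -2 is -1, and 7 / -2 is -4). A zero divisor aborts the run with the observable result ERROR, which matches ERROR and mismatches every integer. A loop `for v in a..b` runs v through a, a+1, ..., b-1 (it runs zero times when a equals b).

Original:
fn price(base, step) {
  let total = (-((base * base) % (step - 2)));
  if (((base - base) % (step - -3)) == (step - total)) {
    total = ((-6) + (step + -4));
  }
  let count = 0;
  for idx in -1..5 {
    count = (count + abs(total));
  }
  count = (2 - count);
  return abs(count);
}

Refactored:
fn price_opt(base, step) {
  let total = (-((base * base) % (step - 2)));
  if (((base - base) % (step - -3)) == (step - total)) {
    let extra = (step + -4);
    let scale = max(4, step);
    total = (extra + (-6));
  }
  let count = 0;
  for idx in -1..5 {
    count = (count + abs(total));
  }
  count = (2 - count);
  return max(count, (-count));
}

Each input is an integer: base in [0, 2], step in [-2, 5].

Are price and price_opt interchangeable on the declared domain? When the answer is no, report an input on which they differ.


Reading the diff, among the changes: statement counts differ, and min/max/abs usage differs, and constant usage differs, and local variable names differ.
Spot check at base=2, step=-1 — price: total=2, then (((base - base) % (step - -3)) == (step - total)) is false, then count=0, then (idx=-1), then count=2, then (idx=0), then count=4, then (idx=1), then count=6, then (idx=2), then count=8, then (idx=3), then count=10, then (idx=4), then count=12, then count=-10, then returns 10. price_opt: total=2, then (((base - base) % (step - -3)) == (step - total)) is false, then count=0, then (idx=-1), then count=2, then (idx=0), then count=4, then (idx=1), then count=6, then (idx=2), then count=8, then (idx=3), then count=10, then (idx=4), then count=12, then count=-10, then returns 10. Both give 10.
Across all 24 domain points the two functions coincide.
verdict: equivalent


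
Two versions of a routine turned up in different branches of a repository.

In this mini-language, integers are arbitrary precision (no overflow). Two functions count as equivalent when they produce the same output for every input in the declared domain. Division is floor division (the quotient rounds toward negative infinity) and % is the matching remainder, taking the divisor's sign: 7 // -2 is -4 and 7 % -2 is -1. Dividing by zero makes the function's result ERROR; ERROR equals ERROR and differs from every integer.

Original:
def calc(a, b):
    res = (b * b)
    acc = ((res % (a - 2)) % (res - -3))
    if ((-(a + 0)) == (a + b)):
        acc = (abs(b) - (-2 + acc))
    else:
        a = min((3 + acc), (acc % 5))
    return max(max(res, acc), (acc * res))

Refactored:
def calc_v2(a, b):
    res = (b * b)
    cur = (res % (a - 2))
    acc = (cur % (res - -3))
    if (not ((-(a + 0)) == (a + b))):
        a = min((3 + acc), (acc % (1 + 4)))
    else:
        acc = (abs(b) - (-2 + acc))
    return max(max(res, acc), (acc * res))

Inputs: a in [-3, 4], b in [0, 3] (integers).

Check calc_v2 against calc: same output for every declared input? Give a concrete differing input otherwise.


Although statement counts differ; and local variable names differ; and boolean connective usage differs; and arithmetic usage differs; and constant usage differs, 32/32 inputs agree.
verdict: equivalent


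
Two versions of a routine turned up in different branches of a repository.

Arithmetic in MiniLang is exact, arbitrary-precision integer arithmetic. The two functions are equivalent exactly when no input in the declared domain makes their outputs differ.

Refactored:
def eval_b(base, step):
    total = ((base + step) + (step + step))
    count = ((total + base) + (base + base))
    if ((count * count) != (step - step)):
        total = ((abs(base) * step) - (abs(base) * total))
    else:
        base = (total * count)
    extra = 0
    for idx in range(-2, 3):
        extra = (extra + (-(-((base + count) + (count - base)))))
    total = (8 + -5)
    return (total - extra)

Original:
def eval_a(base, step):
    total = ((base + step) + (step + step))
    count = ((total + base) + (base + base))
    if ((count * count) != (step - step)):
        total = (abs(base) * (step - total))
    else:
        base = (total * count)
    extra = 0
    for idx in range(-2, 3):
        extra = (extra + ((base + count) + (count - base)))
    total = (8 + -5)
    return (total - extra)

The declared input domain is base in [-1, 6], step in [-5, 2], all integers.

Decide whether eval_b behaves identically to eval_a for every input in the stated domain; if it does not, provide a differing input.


Changes here: min/max/abs usage differs, plus arithmetic usage differs; the full 64-point sweep finds no disagreement.
verdict: equivalent


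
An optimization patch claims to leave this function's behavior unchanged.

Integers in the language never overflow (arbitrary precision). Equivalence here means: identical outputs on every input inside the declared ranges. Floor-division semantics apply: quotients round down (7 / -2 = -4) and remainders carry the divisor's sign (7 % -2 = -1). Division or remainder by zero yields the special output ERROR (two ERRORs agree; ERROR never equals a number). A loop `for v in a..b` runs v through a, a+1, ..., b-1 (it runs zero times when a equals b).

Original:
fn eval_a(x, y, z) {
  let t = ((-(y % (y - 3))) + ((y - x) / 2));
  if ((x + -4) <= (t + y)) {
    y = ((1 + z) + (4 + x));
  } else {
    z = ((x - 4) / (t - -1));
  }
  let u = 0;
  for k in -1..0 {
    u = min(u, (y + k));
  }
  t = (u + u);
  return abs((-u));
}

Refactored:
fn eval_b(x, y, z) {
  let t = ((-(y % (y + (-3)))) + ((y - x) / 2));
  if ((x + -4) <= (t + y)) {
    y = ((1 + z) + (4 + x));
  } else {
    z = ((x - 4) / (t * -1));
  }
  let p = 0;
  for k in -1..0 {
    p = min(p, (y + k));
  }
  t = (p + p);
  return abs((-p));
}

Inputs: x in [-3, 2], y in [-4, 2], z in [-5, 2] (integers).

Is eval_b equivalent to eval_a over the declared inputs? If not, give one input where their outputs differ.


The rewrite breaks on x=2, y=-3, z=-5, where the results are 4 and ERROR.
eval_a: t = 0; ((x + -4) <= (t + y)) -> false; z = -2; u = 0; [k=-1]; u = -4; t = -8; return 4
eval_b: t = 0; ((x + -4) <= (t + y)) -> false; division by zero -> ERROR
verdict: not equivalent; witness: x=2, y=-3, z=-5


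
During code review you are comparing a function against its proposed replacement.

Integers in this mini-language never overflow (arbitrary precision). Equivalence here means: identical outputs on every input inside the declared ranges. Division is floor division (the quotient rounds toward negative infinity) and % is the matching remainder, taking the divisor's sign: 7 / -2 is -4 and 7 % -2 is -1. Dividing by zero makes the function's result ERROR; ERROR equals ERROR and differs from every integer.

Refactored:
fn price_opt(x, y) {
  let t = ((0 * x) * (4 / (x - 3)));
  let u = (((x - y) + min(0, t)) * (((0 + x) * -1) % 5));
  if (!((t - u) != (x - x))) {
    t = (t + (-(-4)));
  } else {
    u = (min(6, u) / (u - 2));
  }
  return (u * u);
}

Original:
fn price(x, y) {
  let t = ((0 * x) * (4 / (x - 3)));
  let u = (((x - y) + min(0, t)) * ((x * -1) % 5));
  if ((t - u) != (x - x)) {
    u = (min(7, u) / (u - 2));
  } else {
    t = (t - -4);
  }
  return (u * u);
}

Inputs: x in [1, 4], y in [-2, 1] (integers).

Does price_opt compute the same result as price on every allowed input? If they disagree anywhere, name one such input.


Consider the input x=2, y=-1.
price: t = 0; u = 9; ((t - u) != (x - x)) -> true; u = 1; return 1
price_opt: t = 0; u = 9; (!((t - u) != (x - x))) -> false; u = 0; return 0
1 vs 0 — the two versions disagree here.
verdict: not equivalent; witness: x=2, y=-1


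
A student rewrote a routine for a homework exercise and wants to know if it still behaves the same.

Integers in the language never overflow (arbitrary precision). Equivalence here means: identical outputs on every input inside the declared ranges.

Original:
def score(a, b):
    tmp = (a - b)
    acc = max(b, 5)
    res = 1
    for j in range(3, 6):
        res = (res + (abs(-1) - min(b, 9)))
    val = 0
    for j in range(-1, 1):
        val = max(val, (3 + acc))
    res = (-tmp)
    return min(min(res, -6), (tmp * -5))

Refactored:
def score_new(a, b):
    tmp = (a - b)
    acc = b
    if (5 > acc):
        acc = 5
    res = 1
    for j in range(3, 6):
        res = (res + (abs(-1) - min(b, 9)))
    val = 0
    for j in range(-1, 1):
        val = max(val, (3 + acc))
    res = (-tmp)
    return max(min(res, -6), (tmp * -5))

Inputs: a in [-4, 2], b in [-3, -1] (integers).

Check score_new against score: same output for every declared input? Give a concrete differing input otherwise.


Not equivalent: a=-4, b=-3 separates them (-6 vs 5).
score: tmp := -1 | acc := 5 | res := 1 | iter j=3: | res := 5 | iter j=4: | res := 9 | iter j=5: | res := 13 | val := 0 | iter j=-1: | val := 8 | iter j=0: | val := 8 | res := 1 | result -6
score_new: tmp := -1 | acc := -3 | (5 > acc): true | acc := 5 | res := 1 | iter j=3: | res := 5 | iter j=4: | res := 9 | iter j=5: | res := 13 | val := 0 | iter j=-1: | val := 8 | iter j=0: | val := 8 | res := 1 | result 5
verdict: not equivalent; witness: a=-4, b=-3


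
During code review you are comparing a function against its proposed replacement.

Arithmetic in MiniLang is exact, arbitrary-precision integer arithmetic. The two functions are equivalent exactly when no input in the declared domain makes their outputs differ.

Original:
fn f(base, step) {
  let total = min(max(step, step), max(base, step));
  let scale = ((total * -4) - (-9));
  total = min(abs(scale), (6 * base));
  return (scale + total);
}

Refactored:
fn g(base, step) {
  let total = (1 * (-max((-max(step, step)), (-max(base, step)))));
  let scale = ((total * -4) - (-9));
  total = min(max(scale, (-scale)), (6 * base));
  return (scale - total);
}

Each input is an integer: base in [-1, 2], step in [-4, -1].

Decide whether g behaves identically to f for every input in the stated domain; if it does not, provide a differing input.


These are not equivalent — on base=-1, step=-4 the outputs split (19 vs 31).
f: total=-4, then scale=25, then total=-6, then returns 19
g: total=-4, then scale=25, then total=-6, then returns 31
verdict: not equivalent; witness: base=-1, step=-4


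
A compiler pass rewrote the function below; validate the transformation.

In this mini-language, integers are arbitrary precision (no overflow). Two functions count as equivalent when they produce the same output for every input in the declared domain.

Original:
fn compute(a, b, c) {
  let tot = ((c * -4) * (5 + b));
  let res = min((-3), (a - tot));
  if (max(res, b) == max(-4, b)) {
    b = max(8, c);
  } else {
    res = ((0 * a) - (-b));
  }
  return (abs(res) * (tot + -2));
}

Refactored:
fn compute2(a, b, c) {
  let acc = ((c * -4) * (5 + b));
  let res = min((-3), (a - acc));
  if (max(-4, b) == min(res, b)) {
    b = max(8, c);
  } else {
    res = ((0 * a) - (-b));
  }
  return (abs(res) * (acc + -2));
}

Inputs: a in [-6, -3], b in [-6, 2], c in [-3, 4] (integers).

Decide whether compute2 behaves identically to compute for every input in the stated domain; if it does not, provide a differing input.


Not equivalent: a=-6, b=-4, c=-3 separates them (180 vs 40).
compute: tot := 12 | res := -18 | (max(res, b) == max(-4, b)): true | b := 8 | result 180
compute2: acc := 12 | res := -18 | (max(-4, b) == min(res, b)): false | res := -4 | result 40
verdict: not equivalent; witness: a=-6, b=-4, c=-3


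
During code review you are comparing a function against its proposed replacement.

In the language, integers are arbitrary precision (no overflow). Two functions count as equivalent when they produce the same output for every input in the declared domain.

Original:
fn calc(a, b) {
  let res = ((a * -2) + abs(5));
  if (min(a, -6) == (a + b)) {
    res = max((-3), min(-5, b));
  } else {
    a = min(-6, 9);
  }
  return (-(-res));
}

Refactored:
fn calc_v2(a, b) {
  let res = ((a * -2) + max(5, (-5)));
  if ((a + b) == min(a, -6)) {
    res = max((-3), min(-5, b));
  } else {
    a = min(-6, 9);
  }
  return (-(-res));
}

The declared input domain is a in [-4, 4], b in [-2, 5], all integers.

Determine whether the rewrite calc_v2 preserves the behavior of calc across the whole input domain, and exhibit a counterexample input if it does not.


Side by side, the visible changes include: min/max/abs usage differs; also constant usage differs.
Tracing a=4, b=3: calc: res becomes -3; next (min(a, -6) == (a + b)) evaluates to false; next a becomes -6; next final value -3 | calc_v2: res becomes -3; next ((a + b) == min(a, -6)) evaluates to false; next a becomes -6; next final value -3 — matching result -3.
Checked all 72 inputs in the declared domain: the outputs agree on every one.
verdict: equivalent
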